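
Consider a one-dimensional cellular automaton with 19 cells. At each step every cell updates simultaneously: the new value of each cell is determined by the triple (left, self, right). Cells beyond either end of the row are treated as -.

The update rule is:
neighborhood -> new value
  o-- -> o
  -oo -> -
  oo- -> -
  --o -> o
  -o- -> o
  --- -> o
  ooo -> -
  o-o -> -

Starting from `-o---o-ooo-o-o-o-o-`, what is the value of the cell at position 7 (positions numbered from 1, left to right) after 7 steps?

step 1: oooooo-----o-o-o-oo
step 2: ------oooooo-o-o---
step 3: oooooo-------o-oooo
step 4: ------oooooooo-----
step 5: oooooo--------ooooo
step 6: ------oooooooo-----  (repeats step 4; period 2)
step 7: oooooo--------ooooo
position 7 holds -

-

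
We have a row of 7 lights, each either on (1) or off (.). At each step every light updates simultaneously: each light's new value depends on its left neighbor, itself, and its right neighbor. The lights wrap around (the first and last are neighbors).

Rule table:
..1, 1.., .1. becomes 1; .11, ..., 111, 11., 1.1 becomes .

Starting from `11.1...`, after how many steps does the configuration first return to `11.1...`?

7

step 1: ...11.1
step 2: 1.1...1
step 3: ..11.1.
step 4: .1...11
step 5: .11.1..
step 6: 1...11.
step 7: 11.1...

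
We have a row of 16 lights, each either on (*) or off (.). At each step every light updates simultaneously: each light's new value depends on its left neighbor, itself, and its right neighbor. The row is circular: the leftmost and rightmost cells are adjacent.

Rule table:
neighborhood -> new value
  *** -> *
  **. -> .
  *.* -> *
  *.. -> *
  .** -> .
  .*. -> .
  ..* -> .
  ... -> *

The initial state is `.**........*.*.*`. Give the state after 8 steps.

*..*******..*.*.
.*..*****.*..*.*
*.*..***.*.*..*.
.*.*..*.*.*.*..*
*.*.*..*.*.*.*..
.*.*.*..*.*.*.*.
..*.*.*..*.*.*.*
*..*.*.*..*.*.*.

*..*.*.*..*.*.*.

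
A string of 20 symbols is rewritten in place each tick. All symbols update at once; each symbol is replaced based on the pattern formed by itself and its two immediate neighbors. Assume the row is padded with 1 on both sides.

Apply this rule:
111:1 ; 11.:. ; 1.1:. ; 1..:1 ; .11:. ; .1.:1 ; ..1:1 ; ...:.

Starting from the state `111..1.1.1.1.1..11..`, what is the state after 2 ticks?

tick 1: 11.111.1.1.1.111..11
tick 2: 1...1..1.1.1..1.11.1

1...1..1.1.1..1.11.1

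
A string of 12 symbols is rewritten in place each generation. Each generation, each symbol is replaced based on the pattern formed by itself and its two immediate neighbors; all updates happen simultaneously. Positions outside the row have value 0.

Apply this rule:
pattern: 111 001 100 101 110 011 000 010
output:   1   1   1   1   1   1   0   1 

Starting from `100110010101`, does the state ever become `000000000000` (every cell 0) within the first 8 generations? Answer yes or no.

generation 1: 111111111111
generation 2: 111111111111  (fixed point — unchanged through generation 8)
generation 8 is 111111111111, still not uniform 0

no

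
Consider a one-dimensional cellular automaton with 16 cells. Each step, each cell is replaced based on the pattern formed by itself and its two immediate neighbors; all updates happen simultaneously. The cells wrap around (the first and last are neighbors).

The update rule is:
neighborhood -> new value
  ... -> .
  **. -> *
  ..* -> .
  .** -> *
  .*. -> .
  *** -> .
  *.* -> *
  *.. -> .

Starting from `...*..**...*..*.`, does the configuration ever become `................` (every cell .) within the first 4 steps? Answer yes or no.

no

step 1: ......**........
step 2: ......**........  (fixed point — unchanged through step 4)
step 4 is ......**........, still not uniform .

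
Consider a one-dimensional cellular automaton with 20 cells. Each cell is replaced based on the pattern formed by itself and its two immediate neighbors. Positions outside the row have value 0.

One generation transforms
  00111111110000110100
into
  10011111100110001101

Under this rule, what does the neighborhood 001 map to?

0

At position 1 the neighborhood is 001; the next row has 0 there.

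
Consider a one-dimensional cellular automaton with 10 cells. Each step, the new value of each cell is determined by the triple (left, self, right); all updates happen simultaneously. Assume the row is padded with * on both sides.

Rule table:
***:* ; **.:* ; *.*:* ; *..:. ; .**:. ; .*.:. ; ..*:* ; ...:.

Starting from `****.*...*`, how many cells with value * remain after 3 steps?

7

*****...*.
*****..*.*
*****.*.*.
count of *: 7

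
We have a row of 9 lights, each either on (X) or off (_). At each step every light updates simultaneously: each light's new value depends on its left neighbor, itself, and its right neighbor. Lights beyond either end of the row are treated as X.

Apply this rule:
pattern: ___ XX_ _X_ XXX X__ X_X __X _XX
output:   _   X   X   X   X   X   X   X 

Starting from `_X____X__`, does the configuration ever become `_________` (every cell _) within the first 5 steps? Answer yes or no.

XXX__XXXX
XXXXXXXXX
XXXXXXXXX  (fixed point — unchanged through step 5)
step 5 is XXXXXXXXX, still not uniform _

no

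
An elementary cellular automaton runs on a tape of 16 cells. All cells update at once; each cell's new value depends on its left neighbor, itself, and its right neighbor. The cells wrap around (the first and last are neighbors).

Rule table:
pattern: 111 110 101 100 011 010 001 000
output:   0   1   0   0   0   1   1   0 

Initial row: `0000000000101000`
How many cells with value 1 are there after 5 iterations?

0000000001101000
0000000010101000
0000000110101000
0000001010101000
0000011010101000
count of 1: 5

5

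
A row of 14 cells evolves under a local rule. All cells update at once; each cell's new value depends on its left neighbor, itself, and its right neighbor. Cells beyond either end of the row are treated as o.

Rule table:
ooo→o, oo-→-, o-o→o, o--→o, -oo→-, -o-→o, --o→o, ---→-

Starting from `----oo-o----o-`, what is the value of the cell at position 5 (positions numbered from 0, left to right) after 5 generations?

o

o--o--ooo--ooo
-ooooo-o-oo-oo
o-ooo-ooo--o-o
-o-o-o-o-oooo-
ooooooooo-oo-o
position 5 holds o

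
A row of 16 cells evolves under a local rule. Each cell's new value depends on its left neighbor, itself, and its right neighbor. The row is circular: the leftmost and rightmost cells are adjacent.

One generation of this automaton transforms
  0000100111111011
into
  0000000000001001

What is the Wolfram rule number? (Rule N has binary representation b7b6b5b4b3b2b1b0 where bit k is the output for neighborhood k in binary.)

position 8: 111 → 0  (bit 7 = 0)
position 12: 110 → 1  (bit 6 = 1)
position 13: 101 → 0  (bit 5 = 0)
position 0: 100 → 0  (bit 4 = 0)
position 7: 011 → 0  (bit 3 = 0)
position 4: 010 → 0  (bit 2 = 0)
position 3: 001 → 0  (bit 1 = 0)
position 1: 000 → 0  (bit 0 = 0)
bits b7..b0 = 01000000 = 64

64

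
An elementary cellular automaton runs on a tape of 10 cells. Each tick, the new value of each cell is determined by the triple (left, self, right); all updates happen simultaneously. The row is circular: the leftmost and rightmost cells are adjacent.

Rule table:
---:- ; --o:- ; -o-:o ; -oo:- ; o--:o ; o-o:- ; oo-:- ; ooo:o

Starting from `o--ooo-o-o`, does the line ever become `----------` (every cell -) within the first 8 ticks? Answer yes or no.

no

-o--o--o--
-oo-oo-oo-
---------o
o--------o
-o--------
-oo-------
---o------
---oo-----
tick 8 is ---oo-----, still not uniform -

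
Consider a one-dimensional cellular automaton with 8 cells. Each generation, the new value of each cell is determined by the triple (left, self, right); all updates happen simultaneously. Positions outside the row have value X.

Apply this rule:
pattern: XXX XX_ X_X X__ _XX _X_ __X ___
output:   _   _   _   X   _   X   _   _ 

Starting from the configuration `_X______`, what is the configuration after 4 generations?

_X___X__

generation 1: _XX_____
generation 2: ___X____
generation 3: X__XX___
generation 4: _X___X__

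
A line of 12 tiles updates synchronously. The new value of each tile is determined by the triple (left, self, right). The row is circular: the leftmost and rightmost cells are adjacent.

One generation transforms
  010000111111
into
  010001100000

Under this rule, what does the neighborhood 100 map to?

At position 2 the neighborhood is 100; the next row has 0 there.

0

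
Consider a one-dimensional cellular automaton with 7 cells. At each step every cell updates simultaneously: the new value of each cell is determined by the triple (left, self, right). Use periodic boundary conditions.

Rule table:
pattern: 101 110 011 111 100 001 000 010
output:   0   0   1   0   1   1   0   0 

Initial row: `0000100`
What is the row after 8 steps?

0001000

0001010
0010001
1101010
1000000
0100001
0010010
0101101
0001000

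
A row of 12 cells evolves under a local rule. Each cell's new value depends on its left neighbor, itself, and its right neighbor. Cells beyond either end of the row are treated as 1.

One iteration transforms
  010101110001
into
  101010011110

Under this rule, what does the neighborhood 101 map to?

1

At position 0 the neighborhood is 101; the next row has 1 there.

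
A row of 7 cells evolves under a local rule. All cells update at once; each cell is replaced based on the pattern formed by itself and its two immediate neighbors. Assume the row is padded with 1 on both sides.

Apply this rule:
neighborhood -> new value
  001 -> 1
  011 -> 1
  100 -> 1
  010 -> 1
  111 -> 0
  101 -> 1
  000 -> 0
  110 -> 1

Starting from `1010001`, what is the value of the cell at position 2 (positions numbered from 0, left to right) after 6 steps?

step 1: 1111011
step 2: 0001110
step 3: 1011011
step 4: 1111110
step 5: 0000011
step 6: 1000110
position 2 holds 0

0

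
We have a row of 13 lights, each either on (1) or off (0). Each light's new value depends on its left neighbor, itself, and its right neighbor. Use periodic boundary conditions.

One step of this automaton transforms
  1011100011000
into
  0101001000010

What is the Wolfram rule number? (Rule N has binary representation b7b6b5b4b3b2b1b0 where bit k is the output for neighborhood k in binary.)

position 3: 111 → 1  (bit 7 = 1)
position 4: 110 → 0  (bit 6 = 0)
position 1: 101 → 1  (bit 5 = 1)
position 5: 100 → 0  (bit 4 = 0)
position 2: 011 → 0  (bit 3 = 0)
position 0: 010 → 0  (bit 2 = 0)
position 7: 001 → 0  (bit 1 = 0)
position 6: 000 → 1  (bit 0 = 1)
bits b7..b0 = 10100001 = 161

161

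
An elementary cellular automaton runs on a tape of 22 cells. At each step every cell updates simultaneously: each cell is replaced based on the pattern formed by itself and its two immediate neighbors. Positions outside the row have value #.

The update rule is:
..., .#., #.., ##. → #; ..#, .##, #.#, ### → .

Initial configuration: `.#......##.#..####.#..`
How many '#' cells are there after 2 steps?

9

.######..#.##....#.##.
......##.#..####.#..#.
count of #: 9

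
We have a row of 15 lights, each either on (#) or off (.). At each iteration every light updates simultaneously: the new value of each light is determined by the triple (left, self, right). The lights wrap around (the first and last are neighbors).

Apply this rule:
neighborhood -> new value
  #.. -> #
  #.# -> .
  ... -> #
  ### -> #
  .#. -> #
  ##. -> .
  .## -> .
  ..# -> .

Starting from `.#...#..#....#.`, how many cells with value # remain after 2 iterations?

.###.##.####.##
..#......##....
count of #: 3

3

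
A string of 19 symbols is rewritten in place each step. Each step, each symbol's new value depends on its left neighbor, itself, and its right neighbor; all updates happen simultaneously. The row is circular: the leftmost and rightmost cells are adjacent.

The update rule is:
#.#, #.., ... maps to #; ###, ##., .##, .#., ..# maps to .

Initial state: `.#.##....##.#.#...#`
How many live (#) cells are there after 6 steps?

#.#..###...#.#.##..
.#.#....##..#.#..#.
..#.###...#..#.#..#
#..#...##..#..#.#..
.#..##...#..#..#.#.
..#...##..#..#..#.#
count of #: 7

7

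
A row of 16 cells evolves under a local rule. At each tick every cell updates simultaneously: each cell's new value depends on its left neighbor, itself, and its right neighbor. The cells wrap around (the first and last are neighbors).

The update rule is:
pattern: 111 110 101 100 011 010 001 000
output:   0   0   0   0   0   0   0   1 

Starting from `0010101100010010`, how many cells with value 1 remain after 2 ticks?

tick 1: 1000000001000000
tick 2: 0011111100011110
count of 1: 10

10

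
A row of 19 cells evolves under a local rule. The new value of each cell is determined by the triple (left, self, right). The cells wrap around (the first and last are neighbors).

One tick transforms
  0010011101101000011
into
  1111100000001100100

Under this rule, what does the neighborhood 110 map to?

0

At position 7 the neighborhood is 110; the next row has 0 there.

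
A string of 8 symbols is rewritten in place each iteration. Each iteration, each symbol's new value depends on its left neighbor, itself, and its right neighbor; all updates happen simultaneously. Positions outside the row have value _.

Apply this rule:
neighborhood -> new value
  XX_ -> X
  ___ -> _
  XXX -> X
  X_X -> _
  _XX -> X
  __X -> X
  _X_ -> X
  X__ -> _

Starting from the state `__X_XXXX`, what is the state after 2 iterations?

_XX_XXXX
XXX_XXXX

XXX_XXXX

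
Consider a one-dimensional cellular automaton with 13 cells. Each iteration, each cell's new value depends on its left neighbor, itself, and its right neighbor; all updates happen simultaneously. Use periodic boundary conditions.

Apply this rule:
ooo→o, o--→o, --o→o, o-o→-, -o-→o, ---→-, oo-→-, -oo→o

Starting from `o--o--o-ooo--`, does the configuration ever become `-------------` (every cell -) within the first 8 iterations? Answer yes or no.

ooooooo-oo-oo
oooooo--o--oo
ooooo-ooooooo
oooo--ooooooo
ooo-ooooooooo
oo--ooooooooo
o-ooooooooooo
--ooooooooooo
iteration 8 is --ooooooooooo, still not uniform -

no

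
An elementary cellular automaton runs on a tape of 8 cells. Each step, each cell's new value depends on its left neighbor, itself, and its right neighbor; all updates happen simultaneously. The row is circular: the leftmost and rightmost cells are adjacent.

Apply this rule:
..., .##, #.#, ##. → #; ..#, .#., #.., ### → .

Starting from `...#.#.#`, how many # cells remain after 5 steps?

.#..#.#.
.....#..
####...#
...#.#.#  (repeats step 0; period 4)
step 5: .#..#.#.
count of #: 3

3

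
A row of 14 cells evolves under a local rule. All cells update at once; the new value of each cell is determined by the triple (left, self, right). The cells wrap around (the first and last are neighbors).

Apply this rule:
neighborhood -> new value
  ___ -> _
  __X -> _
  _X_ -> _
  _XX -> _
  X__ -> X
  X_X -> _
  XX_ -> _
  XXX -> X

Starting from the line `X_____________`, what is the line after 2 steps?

__X___________

_X____________
__X___________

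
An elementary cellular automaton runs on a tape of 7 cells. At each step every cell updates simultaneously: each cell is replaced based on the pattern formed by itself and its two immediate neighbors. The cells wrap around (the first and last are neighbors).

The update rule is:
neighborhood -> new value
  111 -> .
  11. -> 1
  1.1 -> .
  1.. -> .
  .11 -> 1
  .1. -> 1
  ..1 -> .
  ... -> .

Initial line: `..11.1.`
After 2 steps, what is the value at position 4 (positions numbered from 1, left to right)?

1

step 1: ..11.1.  (fixed point — unchanged through step 2)
position 4 holds 1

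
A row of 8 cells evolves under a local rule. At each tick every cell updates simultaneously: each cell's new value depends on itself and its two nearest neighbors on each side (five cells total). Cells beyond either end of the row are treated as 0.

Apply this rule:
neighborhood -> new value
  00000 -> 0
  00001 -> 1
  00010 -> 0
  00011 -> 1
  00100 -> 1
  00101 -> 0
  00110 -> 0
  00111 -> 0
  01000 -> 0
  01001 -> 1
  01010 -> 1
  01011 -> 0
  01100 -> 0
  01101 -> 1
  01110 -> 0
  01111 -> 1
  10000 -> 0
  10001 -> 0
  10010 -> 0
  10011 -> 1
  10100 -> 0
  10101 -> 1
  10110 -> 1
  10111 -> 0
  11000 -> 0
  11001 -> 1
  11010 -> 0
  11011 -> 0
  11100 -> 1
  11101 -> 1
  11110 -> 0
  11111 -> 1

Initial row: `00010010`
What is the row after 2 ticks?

01011010
00011000

00011000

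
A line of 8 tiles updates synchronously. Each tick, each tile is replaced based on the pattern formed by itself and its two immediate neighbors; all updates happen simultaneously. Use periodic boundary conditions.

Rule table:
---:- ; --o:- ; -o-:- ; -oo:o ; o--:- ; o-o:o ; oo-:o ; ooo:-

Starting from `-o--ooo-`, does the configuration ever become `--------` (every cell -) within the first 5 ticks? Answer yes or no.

yes

tick 1: ----o-o-
tick 2: -----o--
tick 3: --------
all cells are - at tick 3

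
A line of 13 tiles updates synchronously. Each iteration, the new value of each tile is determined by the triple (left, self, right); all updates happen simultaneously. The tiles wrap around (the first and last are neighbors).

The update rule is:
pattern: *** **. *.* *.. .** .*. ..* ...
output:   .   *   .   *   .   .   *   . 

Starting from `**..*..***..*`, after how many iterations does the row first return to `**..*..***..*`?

26

.***.**..***.
*..*..***..**
***.**..***..
..*..***..***
**.**..***..*
.*..***..***.
*.**..***..**
*..***..***..
.**..***..***
..***..***..*
**..***..***.
.***..***..*.
*..***..***.*
***..***..*..
..***..***.**
**..***..*..*
.***..***.**.
*..***..*..**
***..***.**..
..***..*..***
**..***.**..*
.***..*..***.
*..***.**..**
***..*..***..
..***.**..***
**..*..***..*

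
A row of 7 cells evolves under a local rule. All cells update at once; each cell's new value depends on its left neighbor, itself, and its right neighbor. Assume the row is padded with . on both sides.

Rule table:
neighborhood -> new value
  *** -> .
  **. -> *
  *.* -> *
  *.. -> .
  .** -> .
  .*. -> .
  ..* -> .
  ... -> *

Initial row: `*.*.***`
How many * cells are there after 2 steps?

step 1: .*.*..*
step 2: ..*....
count of *: 1

1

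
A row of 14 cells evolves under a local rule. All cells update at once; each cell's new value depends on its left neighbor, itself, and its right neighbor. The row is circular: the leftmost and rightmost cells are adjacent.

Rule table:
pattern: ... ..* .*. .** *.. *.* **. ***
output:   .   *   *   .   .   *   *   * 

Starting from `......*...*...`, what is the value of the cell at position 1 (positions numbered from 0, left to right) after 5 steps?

*

.....**..**...
....*.*.*.*...
...********...
..*.*******...
.***.******...
position 1 holds *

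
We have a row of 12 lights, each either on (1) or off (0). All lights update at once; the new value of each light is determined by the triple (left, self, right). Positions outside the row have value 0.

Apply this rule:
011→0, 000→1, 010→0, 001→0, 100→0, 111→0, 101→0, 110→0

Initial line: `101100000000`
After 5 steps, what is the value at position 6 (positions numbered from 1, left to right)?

1

step 1: 000001111111
step 2: 111100000000
step 3: 000001111111  (repeats step 1; period 2)
step 5: 000001111111
position 6 holds 1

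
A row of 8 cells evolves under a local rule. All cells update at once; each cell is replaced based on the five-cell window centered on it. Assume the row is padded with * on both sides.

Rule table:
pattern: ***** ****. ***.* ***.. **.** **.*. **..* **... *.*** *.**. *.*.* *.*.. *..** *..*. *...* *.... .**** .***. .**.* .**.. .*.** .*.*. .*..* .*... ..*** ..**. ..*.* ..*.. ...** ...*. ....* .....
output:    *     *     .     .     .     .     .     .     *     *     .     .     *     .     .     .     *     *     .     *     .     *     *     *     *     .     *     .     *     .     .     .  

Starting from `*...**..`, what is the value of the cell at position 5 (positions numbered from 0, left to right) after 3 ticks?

...*.*.*
...**..*
..*.*.**
position 5 holds .

.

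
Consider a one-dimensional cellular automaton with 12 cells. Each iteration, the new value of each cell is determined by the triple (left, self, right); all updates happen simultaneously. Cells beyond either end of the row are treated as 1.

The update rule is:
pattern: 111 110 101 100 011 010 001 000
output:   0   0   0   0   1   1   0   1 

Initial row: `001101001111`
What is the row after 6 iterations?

001001001000
001001001010
001001001010  (fixed point — unchanged through iteration 6)

001001001010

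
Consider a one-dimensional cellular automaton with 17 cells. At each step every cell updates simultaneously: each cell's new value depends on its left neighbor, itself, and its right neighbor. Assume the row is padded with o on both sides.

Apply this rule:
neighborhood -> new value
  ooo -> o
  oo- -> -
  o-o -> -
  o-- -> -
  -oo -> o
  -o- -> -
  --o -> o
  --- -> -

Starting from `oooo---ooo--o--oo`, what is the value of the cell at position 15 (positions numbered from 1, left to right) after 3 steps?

ooo---ooo--o--ooo
oo---ooo--o--oooo
o---ooo--o--ooooo
position 15 holds o

o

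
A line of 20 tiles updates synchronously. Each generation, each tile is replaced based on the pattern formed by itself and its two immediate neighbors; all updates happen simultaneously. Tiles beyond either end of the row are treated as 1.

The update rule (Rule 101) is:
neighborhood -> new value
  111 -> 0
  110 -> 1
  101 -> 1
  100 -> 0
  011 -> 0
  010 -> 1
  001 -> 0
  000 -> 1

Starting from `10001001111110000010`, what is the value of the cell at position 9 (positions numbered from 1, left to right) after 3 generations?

generation 1: 10101000000010111011
generation 2: 11111011111011001100
generation 3: 00001100001101000100
position 9 holds 0

0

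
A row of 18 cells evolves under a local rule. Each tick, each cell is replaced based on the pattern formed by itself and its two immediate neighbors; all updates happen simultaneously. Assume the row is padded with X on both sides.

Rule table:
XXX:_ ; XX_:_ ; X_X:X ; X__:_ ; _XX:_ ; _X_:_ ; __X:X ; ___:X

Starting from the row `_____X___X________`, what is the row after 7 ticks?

_X__XXXX__XX__XXXX

_XXXX__XX__XXXXXXX
X_____X___X_______
__XXXX__XX__XXXXXX
_X_____X___X______
X__XXXX__XX__XXXXX
__X_____X___X_____
_X__XXXX__XX__XXXX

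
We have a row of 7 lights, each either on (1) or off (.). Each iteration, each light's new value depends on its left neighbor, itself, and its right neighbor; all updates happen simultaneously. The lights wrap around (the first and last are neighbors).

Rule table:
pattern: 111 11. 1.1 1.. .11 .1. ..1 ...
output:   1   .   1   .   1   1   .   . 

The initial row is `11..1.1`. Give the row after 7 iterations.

1...111
....111
....11.
....1..
....1..  (fixed point — unchanged through iteration 7)

....1..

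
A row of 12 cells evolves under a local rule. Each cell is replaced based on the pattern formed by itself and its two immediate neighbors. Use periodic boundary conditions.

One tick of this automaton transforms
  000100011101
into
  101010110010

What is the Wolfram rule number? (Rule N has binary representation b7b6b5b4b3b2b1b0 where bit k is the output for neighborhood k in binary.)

position 8: 111 → 0  (bit 7 = 0)
position 9: 110 → 0  (bit 6 = 0)
position 10: 101 → 1  (bit 5 = 1)
position 0: 100 → 1  (bit 4 = 1)
position 7: 011 → 1  (bit 3 = 1)
position 3: 010 → 0  (bit 2 = 0)
position 2: 001 → 1  (bit 1 = 1)
position 1: 000 → 0  (bit 0 = 0)
bits b7..b0 = 00111010 = 58

58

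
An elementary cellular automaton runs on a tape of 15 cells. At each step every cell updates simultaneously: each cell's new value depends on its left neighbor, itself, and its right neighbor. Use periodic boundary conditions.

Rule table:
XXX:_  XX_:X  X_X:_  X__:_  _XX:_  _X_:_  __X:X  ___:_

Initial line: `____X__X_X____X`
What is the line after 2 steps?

step 1: ___X__X______X_
step 2: __X__X______X__

__X__X______X__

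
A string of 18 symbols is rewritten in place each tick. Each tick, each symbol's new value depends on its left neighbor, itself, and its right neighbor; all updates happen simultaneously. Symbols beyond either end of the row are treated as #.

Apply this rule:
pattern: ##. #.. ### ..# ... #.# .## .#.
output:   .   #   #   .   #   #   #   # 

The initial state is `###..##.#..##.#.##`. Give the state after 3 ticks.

.#######.#########

##.#.#.###.#.#####
#.#######.########
.#######.#########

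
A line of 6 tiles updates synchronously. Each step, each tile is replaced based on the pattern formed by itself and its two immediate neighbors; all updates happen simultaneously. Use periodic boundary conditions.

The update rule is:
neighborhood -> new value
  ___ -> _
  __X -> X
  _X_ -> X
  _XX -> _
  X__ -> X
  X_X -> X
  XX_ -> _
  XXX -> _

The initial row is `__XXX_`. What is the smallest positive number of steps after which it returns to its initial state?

4

step 1: _X___X
step 2: XXX_XX
step 3: ___X__
step 4: __XXX_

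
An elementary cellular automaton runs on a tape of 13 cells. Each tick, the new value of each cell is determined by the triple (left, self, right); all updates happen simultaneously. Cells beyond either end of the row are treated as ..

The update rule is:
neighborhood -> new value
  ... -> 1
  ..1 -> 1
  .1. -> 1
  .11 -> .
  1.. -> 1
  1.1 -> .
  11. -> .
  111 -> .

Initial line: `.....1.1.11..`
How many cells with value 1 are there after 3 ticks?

111111.1...11
.......1111..
1111111....11
count of 1: 9

9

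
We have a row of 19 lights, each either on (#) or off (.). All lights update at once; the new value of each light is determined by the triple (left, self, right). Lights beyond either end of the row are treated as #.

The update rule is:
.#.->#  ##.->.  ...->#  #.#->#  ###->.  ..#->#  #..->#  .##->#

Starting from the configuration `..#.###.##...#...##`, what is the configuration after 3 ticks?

######..##.########

#####..##.########.
.....###.##.......#
######..##.########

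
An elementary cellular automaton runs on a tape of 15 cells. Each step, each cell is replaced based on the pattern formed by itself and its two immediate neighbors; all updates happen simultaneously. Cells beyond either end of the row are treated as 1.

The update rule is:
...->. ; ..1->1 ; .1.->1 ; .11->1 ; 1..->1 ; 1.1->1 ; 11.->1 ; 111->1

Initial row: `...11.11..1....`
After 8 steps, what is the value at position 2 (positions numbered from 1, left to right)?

step 1: 1.1111111111..1
step 2: 111111111111111
step 3: 111111111111111  (fixed point — unchanged through step 8)
position 2 holds 1

1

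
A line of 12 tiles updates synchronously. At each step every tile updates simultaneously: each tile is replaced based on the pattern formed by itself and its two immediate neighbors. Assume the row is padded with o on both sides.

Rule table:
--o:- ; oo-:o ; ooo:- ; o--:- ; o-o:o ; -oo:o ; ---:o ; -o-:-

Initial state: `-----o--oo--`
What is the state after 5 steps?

----o-oo----

-ooo----oo--
oo-o-oo-oo--
-oo-oooooo--
ooooo----o--
----o-oo----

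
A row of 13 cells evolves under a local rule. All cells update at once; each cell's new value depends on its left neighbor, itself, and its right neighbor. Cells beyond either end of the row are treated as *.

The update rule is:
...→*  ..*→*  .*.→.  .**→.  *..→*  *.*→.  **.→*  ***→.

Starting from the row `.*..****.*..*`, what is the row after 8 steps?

****.**.*****

step 1: ..**...*..**.
step 2: **.****.**.*.
step 3: .*....*..*...
step 4: ..****.**.***
step 5: **...*..*....
step 6: .****.**.****
step 7: ....*..*.....
step 8: ****.**.*****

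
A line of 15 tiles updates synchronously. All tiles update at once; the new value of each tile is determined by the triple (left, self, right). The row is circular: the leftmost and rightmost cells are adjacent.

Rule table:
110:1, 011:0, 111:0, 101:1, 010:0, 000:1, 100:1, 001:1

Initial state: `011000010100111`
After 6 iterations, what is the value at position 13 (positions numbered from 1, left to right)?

0

iteration 1: 101111101011001
iteration 2: 110000110101110
iteration 3: 011111011010011
iteration 4: 100001101101101
iteration 5: 111110110110110
iteration 6: 000011011011011
position 13 holds 0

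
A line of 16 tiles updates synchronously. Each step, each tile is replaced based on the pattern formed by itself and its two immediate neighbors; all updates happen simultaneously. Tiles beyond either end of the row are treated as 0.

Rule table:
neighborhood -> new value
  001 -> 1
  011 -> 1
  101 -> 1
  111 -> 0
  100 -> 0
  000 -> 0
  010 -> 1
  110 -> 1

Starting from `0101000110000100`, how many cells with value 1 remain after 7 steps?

8

step 1: 1111001110001100
step 2: 1001011010011100
step 3: 1011111110110100
step 4: 1110000011111100
step 5: 1010000110000100
step 6: 1110001110001100
step 7: 1010011010011100
count of 1: 8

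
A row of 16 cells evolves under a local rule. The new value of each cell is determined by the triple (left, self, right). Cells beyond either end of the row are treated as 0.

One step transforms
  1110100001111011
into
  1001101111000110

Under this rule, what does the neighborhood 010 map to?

1

At position 4 the neighborhood is 010; the next row has 1 there.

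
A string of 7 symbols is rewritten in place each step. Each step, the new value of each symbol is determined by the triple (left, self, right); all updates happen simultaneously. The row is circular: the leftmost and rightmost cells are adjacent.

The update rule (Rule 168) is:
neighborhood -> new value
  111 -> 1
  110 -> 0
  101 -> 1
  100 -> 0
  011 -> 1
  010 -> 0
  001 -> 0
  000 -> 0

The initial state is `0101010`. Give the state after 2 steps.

step 1: 0010100
step 2: 0001000

0001000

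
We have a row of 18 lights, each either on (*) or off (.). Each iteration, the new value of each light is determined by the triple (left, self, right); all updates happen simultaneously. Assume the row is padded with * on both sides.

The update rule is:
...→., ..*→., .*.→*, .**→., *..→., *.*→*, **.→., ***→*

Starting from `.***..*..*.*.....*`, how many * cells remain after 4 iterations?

2

*.*...*..***......
.**...*...*.......
*.....*...*.......
......*...*.......
count of *: 2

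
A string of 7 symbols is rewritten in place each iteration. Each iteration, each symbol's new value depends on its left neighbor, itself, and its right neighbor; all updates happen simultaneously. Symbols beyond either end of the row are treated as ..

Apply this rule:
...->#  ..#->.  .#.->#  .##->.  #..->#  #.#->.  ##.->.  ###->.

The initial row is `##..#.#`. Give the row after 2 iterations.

#.#.#.#

..#.#.#
#.#.#.#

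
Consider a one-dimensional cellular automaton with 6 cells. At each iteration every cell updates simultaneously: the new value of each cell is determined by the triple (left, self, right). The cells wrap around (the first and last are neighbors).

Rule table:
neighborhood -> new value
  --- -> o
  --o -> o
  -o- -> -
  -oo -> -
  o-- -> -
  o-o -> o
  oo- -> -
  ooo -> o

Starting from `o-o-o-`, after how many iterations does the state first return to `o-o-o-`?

2

-o-o-o
o-o-o-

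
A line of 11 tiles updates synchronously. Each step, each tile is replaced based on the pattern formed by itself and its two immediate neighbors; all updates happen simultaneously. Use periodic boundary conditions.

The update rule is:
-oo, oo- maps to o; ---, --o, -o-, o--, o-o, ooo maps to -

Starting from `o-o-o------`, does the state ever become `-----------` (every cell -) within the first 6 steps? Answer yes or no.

-----------
all cells are - at step 1

yes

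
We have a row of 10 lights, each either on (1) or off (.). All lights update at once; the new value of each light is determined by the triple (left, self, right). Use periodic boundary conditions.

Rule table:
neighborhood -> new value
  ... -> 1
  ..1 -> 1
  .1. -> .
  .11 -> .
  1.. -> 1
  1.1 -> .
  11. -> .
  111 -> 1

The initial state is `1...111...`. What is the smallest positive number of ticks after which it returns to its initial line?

4

tick 1: .111.1.111
tick 2: ..1.....1.
tick 3: 11.11111.1
tick 4: 1...111...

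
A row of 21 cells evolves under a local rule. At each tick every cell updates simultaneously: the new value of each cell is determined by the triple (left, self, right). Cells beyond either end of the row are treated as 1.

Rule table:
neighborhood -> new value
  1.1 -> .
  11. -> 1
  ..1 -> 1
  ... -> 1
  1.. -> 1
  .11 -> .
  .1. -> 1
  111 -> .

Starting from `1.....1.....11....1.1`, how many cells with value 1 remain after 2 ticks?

111111111111.111111..
...........1......111
count of 1: 4

4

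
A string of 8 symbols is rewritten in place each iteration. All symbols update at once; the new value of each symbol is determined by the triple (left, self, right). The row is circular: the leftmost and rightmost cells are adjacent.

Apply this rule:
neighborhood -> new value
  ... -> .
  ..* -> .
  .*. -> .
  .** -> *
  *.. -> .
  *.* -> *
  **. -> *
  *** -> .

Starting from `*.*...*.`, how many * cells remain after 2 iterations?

1

.*.....*
*.......
count of *: 1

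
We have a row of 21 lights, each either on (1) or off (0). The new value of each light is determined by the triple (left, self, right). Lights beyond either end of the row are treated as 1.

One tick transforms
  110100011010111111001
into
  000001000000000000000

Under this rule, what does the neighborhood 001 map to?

0

At position 6 the neighborhood is 001; the next row has 0 there.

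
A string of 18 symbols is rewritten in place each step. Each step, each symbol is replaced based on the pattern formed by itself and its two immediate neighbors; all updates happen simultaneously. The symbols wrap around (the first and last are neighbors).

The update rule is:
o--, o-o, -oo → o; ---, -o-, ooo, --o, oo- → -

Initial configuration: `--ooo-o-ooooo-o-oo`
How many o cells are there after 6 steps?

step 1: o-o--o-oo----o-oo-
step 2: -o-o--oo-o----oo-o
step 3: o-o-o-o-o-o---o-o-
step 4: -o-o-o-o-o-o---o-o
step 5: o-o-o-o-o-o-o---o-
step 6: -o-o-o-o-o-o-o---o
count of o: 8

8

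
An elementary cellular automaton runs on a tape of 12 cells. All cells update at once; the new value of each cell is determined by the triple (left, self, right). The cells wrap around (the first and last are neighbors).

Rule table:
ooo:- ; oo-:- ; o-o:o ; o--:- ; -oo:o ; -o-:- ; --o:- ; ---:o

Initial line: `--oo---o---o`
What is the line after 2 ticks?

o------o---o

--o--o---o--
o------o---o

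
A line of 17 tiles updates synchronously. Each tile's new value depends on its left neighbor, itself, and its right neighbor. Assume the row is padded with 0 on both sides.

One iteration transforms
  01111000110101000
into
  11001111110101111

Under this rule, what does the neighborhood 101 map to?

0

At position 10 the neighborhood is 101; the next row has 0 there.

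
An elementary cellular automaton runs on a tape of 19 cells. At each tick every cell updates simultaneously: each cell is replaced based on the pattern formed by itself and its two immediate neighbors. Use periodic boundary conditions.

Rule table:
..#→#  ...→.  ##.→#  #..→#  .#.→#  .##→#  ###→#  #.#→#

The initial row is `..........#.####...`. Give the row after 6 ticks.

###.###############

.........########..
........##########.
.......############
#.....#############
##...##############
###.###############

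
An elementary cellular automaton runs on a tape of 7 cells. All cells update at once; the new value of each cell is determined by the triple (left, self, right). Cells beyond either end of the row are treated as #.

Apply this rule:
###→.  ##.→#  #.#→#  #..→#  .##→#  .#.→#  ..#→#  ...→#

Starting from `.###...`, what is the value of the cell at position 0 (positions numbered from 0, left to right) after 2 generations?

##.####
.###...
position 0 holds .

.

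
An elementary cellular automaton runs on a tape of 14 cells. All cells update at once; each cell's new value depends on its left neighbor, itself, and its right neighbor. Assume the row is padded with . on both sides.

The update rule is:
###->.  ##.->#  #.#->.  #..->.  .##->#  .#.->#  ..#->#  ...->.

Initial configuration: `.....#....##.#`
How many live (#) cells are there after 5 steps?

....##...###.#
...###..##.#.#
..##.#.###.#.#
.###.#.#.#.#.#
##.#.#.#.#.#.#
count of #: 8

8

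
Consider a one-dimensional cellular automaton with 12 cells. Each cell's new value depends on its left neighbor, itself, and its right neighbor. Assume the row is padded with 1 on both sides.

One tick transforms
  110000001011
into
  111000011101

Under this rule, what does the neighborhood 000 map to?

At position 3 the neighborhood is 000; the next row has 0 there.

0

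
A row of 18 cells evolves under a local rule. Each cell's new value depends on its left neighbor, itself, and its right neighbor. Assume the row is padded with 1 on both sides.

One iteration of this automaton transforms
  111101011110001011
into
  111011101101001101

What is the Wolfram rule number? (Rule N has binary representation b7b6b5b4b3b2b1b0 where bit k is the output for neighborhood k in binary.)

position 0: 111 → 1  (bit 7 = 1)
position 3: 110 → 0  (bit 6 = 0)
position 4: 101 → 1  (bit 5 = 1)
position 11: 100 → 1  (bit 4 = 1)
position 7: 011 → 0  (bit 3 = 0)
position 5: 010 → 1  (bit 2 = 1)
position 13: 001 → 0  (bit 1 = 0)
position 12: 000 → 0  (bit 0 = 0)
bits b7..b0 = 10110100 = 180

180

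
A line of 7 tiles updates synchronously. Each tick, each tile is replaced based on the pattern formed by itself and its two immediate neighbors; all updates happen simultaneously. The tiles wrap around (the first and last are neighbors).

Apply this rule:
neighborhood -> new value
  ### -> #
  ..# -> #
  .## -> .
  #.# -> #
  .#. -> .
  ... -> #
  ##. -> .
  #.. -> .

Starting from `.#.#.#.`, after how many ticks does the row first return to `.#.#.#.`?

#.#.#..
.#.#..#
#.#..#.
.#..#.#
#..#.#.
..#.#.#
.#.#.#.

7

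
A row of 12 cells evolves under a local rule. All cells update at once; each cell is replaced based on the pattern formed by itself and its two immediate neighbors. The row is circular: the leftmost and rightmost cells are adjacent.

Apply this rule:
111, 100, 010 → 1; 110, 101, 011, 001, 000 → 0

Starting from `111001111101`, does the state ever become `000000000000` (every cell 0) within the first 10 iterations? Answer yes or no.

110100111000
000110010100
000001010110
000001010001
100001011001
010001000100
011001100110
000100010001
100110011001
010001000100
iteration 10 is 010001000100, still not uniform 0

no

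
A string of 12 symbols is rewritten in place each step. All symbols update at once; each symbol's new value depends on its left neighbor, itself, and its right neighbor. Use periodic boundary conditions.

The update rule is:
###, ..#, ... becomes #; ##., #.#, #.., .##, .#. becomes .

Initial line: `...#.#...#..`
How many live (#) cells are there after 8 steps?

###....##..#
##..###...#.
...#.#..##..
###....#...#
##..###..##.
...#.#..#...
###....#..##
##..###..#.#
count of #: 7

7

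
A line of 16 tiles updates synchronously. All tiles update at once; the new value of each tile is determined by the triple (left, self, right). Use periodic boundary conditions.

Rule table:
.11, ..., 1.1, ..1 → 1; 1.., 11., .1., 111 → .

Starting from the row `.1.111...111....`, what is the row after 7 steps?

...111..11...111

step 1: 1.11...111...111
step 2: .11..111...111..
step 3: 11..11...111...1
step 4: ...11..111...111
step 5: .111..11...111..
step 6: 11...11..111...1
step 7: ...111..11...111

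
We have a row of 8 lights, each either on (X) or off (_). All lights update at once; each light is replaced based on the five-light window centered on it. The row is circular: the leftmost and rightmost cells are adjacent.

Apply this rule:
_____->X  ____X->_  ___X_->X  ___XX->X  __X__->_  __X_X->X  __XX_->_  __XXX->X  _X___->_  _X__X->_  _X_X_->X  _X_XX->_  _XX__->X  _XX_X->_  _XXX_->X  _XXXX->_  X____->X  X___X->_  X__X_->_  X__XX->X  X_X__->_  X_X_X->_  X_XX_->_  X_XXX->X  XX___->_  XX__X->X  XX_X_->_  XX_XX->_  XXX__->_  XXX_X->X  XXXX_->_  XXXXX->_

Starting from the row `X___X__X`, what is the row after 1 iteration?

X__X__X_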